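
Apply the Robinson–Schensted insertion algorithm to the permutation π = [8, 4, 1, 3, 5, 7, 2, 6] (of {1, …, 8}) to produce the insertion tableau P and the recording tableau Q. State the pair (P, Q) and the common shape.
P = [1, 2, 5, 6] / [3, 7] / [4] / [8];  Q = [1, 4, 5, 6] / [2, 8] / [3] / [7];  common shape = (4, 2, 1, 1)

Row-insert the values π_1, π_2, … into P one at a time, bumping the leftmost entry strictly greater than the inserted value down to the next row. The recording tableau Q records, in position (i, j), the step at which that cell was added to P.
  Insert 8 (step 1): P = [8];  Q = [1]
  Insert 4 (step 2): P = [4] / [8];  Q = [1] / [2]
  Insert 1 (step 3): P = [1] / [4] / [8];  Q = [1] / [2] / [3]
  Insert 3 (step 4): P = [1, 3] / [4] / [8];  Q = [1, 4] / [2] / [3]
  Insert 5 (step 5): P = [1, 3, 5] / [4] / [8];  Q = [1, 4, 5] / [2] / [3]
  Insert 7 (step 6): P = [1, 3, 5, 7] / [4] / [8];  Q = [1, 4, 5, 6] / [2] / [3]
  Insert 2 (step 7): P = [1, 2, 5, 7] / [3] / [4] / [8];  Q = [1, 4, 5, 6] / [2] / [3] / [7]
  Insert 6 (step 8): P = [1, 2, 5, 6] / [3, 7] / [4] / [8];  Q = [1, 4, 5, 6] / [2, 8] / [3] / [7]
Final shape: (4, 2, 1, 1).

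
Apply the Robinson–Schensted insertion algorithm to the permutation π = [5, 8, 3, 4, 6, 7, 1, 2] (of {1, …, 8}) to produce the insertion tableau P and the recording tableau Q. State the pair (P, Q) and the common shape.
P = [1, 2, 6, 7] / [3, 4] / [5, 8];  Q = [1, 2, 5, 6] / [3, 4] / [7, 8];  common shape = (4, 2, 2)

Row-insert the values π_1, π_2, … into P one at a time, bumping the leftmost entry strictly greater than the inserted value down to the next row. The recording tableau Q records, in position (i, j), the step at which that cell was added to P.
  Insert 5 (step 1): P = [5];  Q = [1]
  Insert 8 (step 2): P = [5, 8];  Q = [1, 2]
  Insert 3 (step 3): P = [3, 8] / [5];  Q = [1, 2] / [3]
  Insert 4 (step 4): P = [3, 4] / [5, 8];  Q = [1, 2] / [3, 4]
  Insert 6 (step 5): P = [3, 4, 6] / [5, 8];  Q = [1, 2, 5] / [3, 4]
  Insert 7 (step 6): P = [3, 4, 6, 7] / [5, 8];  Q = [1, 2, 5, 6] / [3, 4]
  Insert 1 (step 7): P = [1, 4, 6, 7] / [3, 8] / [5];  Q = [1, 2, 5, 6] / [3, 4] / [7]
  Insert 2 (step 8): P = [1, 2, 6, 7] / [3, 4] / [5, 8];  Q = [1, 2, 5, 6] / [3, 4] / [7, 8]
Final shape: (4, 2, 2).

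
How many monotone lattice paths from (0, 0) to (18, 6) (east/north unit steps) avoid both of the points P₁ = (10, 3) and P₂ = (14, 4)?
Number of paths = 62956

Inclusion–exclusion. Total paths: C(24, 18) = 134596. Through P₁: C(13, 10)·C(11, 8) = 47190. Through P₂: C(18, 14)·C(6, 4) = 45900. Since P₁ is strictly southwest of P₂, a monotone path through both must visit P₁ then P₂; paths through both = C(13, 10)·C(5, 4)·C(6, 4) = 21450. Avoid both = 134596 − 47190 − 45900 + 21450 = 62956.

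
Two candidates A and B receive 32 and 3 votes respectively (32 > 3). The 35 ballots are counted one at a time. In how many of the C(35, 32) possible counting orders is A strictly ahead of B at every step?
Strict-lead orderings = 5423

Total orderings of the 35 votes with 32 for A: C(35, 32) = 6545. By the Bertrand ballot formula (Cycle Lemma / reflection principle), the number of orderings in which A is strictly ahead of B throughout is (p − q)/(p + q) · C(p + q, p) = (32 − 3)/(32 + 3) · 6545 = 5423.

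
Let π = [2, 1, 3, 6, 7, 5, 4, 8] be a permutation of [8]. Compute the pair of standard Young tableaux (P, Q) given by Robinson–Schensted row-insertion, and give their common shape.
P = [1, 3, 4, 7, 8] / [2, 5] / [6];  Q = [1, 3, 4, 5, 8] / [2, 6] / [7];  common shape = (5, 2, 1)

Row-insert the values π_1, π_2, … into P one at a time, bumping the leftmost entry strictly greater than the inserted value down to the next row. The recording tableau Q records, in position (i, j), the step at which that cell was added to P.
  Insert 2 (step 1): P = [2];  Q = [1]
  Insert 1 (step 2): P = [1] / [2];  Q = [1] / [2]
  Insert 3 (step 3): P = [1, 3] / [2];  Q = [1, 3] / [2]
  Insert 6 (step 4): P = [1, 3, 6] / [2];  Q = [1, 3, 4] / [2]
  Insert 7 (step 5): P = [1, 3, 6, 7] / [2];  Q = [1, 3, 4, 5] / [2]
  Insert 5 (step 6): P = [1, 3, 5, 7] / [2, 6];  Q = [1, 3, 4, 5] / [2, 6]
  Insert 4 (step 7): P = [1, 3, 4, 7] / [2, 5] / [6];  Q = [1, 3, 4, 5] / [2, 6] / [7]
  Insert 8 (step 8): P = [1, 3, 4, 7, 8] / [2, 5] / [6];  Q = [1, 3, 4, 5, 8] / [2, 6] / [7]
Final shape: (5, 2, 1).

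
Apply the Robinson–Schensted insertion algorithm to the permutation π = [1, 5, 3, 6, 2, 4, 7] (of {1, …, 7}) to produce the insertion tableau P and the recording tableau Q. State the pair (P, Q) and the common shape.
P = [1, 2, 4, 7] / [3, 6] / [5];  Q = [1, 2, 4, 7] / [3, 6] / [5];  common shape = (4, 2, 1)

Row-insert the values π_1, π_2, … into P one at a time, bumping the leftmost entry strictly greater than the inserted value down to the next row. The recording tableau Q records, in position (i, j), the step at which that cell was added to P.
  Insert 1 (step 1): P = [1];  Q = [1]
  Insert 5 (step 2): P = [1, 5];  Q = [1, 2]
  Insert 3 (step 3): P = [1, 3] / [5];  Q = [1, 2] / [3]
  Insert 6 (step 4): P = [1, 3, 6] / [5];  Q = [1, 2, 4] / [3]
  Insert 2 (step 5): P = [1, 2, 6] / [3] / [5];  Q = [1, 2, 4] / [3] / [5]
  Insert 4 (step 6): P = [1, 2, 4] / [3, 6] / [5];  Q = [1, 2, 4] / [3, 6] / [5]
  Insert 7 (step 7): P = [1, 2, 4, 7] / [3, 6] / [5];  Q = [1, 2, 4, 7] / [3, 6] / [5]
Final shape: (4, 2, 1).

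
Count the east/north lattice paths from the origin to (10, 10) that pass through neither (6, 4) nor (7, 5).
Number of paths = 119824

Inclusion–exclusion. Total paths: C(20, 10) = 184756. Through P₁: C(10, 6)·C(10, 4) = 44100. Through P₂: C(12, 7)·C(8, 3) = 44352. Since P₁ is strictly southwest of P₂, a monotone path through both must visit P₁ then P₂; paths through both = C(10, 6)·C(2, 1)·C(8, 3) = 23520. Avoid both = 184756 − 44100 − 44352 + 23520 = 119824.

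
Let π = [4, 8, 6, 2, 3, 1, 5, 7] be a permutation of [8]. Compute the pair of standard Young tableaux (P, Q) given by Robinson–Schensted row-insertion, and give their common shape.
P = [1, 3, 5, 7] / [2, 6] / [4] / [8];  Q = [1, 2, 7, 8] / [3, 5] / [4] / [6];  common shape = (4, 2, 1, 1)

Row-insert the values π_1, π_2, … into P one at a time, bumping the leftmost entry strictly greater than the inserted value down to the next row. The recording tableau Q records, in position (i, j), the step at which that cell was added to P.
  Insert 4 (step 1): P = [4];  Q = [1]
  Insert 8 (step 2): P = [4, 8];  Q = [1, 2]
  Insert 6 (step 3): P = [4, 6] / [8];  Q = [1, 2] / [3]
  Insert 2 (step 4): P = [2, 6] / [4] / [8];  Q = [1, 2] / [3] / [4]
  Insert 3 (step 5): P = [2, 3] / [4, 6] / [8];  Q = [1, 2] / [3, 5] / [4]
  Insert 1 (step 6): P = [1, 3] / [2, 6] / [4] / [8];  Q = [1, 2] / [3, 5] / [4] / [6]
  Insert 5 (step 7): P = [1, 3, 5] / [2, 6] / [4] / [8];  Q = [1, 2, 7] / [3, 5] / [4] / [6]
  Insert 7 (step 8): P = [1, 3, 5, 7] / [2, 6] / [4] / [8];  Q = [1, 2, 7, 8] / [3, 5] / [4] / [6]
Final shape: (4, 2, 1, 1).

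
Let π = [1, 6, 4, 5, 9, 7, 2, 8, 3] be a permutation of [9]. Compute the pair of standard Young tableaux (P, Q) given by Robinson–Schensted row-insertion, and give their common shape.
P = [1, 2, 3, 7, 8] / [4, 5] / [6, 9];  Q = [1, 2, 4, 5, 8] / [3, 6] / [7, 9];  common shape = (5, 2, 2)

Row-insert the values π_1, π_2, … into P one at a time, bumping the leftmost entry strictly greater than the inserted value down to the next row. The recording tableau Q records, in position (i, j), the step at which that cell was added to P.
  Insert 1 (step 1): P = [1];  Q = [1]
  Insert 6 (step 2): P = [1, 6];  Q = [1, 2]
  Insert 4 (step 3): P = [1, 4] / [6];  Q = [1, 2] / [3]
  Insert 5 (step 4): P = [1, 4, 5] / [6];  Q = [1, 2, 4] / [3]
  Insert 9 (step 5): P = [1, 4, 5, 9] / [6];  Q = [1, 2, 4, 5] / [3]
  Insert 7 (step 6): P = [1, 4, 5, 7] / [6, 9];  Q = [1, 2, 4, 5] / [3, 6]
  Insert 2 (step 7): P = [1, 2, 5, 7] / [4, 9] / [6];  Q = [1, 2, 4, 5] / [3, 6] / [7]
  Insert 8 (step 8): P = [1, 2, 5, 7, 8] / [4, 9] / [6];  Q = [1, 2, 4, 5, 8] / [3, 6] / [7]
  Insert 3 (step 9): P = [1, 2, 3, 7, 8] / [4, 5] / [6, 9];  Q = [1, 2, 4, 5, 8] / [3, 6] / [7, 9]
Final shape: (5, 2, 2).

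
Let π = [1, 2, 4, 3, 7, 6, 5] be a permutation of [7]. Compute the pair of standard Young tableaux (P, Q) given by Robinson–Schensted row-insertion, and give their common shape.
P = [1, 2, 3, 5] / [4, 6] / [7];  Q = [1, 2, 3, 5] / [4, 6] / [7];  common shape = (4, 2, 1)

Row-insert the values π_1, π_2, … into P one at a time, bumping the leftmost entry strictly greater than the inserted value down to the next row. The recording tableau Q records, in position (i, j), the step at which that cell was added to P.
  Insert 1 (step 1): P = [1];  Q = [1]
  Insert 2 (step 2): P = [1, 2];  Q = [1, 2]
  Insert 4 (step 3): P = [1, 2, 4];  Q = [1, 2, 3]
  Insert 3 (step 4): P = [1, 2, 3] / [4];  Q = [1, 2, 3] / [4]
  Insert 7 (step 5): P = [1, 2, 3, 7] / [4];  Q = [1, 2, 3, 5] / [4]
  Insert 6 (step 6): P = [1, 2, 3, 6] / [4, 7];  Q = [1, 2, 3, 5] / [4, 6]
  Insert 5 (step 7): P = [1, 2, 3, 5] / [4, 6] / [7];  Q = [1, 2, 3, 5] / [4, 6] / [7]
Final shape: (4, 2, 1).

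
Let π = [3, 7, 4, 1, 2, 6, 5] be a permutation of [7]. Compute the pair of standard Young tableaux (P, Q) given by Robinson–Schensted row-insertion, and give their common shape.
P = [1, 2, 5] / [3, 4, 6] / [7];  Q = [1, 2, 6] / [3, 5, 7] / [4];  common shape = (3, 3, 1)

Row-insert the values π_1, π_2, … into P one at a time, bumping the leftmost entry strictly greater than the inserted value down to the next row. The recording tableau Q records, in position (i, j), the step at which that cell was added to P.
  Insert 3 (step 1): P = [3];  Q = [1]
  Insert 7 (step 2): P = [3, 7];  Q = [1, 2]
  Insert 4 (step 3): P = [3, 4] / [7];  Q = [1, 2] / [3]
  Insert 1 (step 4): P = [1, 4] / [3] / [7];  Q = [1, 2] / [3] / [4]
  Insert 2 (step 5): P = [1, 2] / [3, 4] / [7];  Q = [1, 2] / [3, 5] / [4]
  Insert 6 (step 6): P = [1, 2, 6] / [3, 4] / [7];  Q = [1, 2, 6] / [3, 5] / [4]
  Insert 5 (step 7): P = [1, 2, 5] / [3, 4, 6] / [7];  Q = [1, 2, 6] / [3, 5, 7] / [4]
Final shape: (3, 3, 1).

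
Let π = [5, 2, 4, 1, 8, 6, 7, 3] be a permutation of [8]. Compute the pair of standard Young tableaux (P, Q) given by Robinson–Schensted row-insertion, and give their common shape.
P = [1, 3, 6, 7] / [2, 4] / [5, 8];  Q = [1, 3, 5, 7] / [2, 6] / [4, 8];  common shape = (4, 2, 2)

Row-insert the values π_1, π_2, … into P one at a time, bumping the leftmost entry strictly greater than the inserted value down to the next row. The recording tableau Q records, in position (i, j), the step at which that cell was added to P.
  Insert 5 (step 1): P = [5];  Q = [1]
  Insert 2 (step 2): P = [2] / [5];  Q = [1] / [2]
  Insert 4 (step 3): P = [2, 4] / [5];  Q = [1, 3] / [2]
  Insert 1 (step 4): P = [1, 4] / [2] / [5];  Q = [1, 3] / [2] / [4]
  Insert 8 (step 5): P = [1, 4, 8] / [2] / [5];  Q = [1, 3, 5] / [2] / [4]
  Insert 6 (step 6): P = [1, 4, 6] / [2, 8] / [5];  Q = [1, 3, 5] / [2, 6] / [4]
  Insert 7 (step 7): P = [1, 4, 6, 7] / [2, 8] / [5];  Q = [1, 3, 5, 7] / [2, 6] / [4]
  Insert 3 (step 8): P = [1, 3, 6, 7] / [2, 4] / [5, 8];  Q = [1, 3, 5, 7] / [2, 6] / [4, 8]
Final shape: (4, 2, 2).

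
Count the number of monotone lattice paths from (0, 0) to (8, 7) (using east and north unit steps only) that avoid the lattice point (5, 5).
Number of paths = 3915

Total paths from (0, 0) to (8, 7): C(15, 8) = 6435. Paths through (5, 5): (paths (0, 0) → (5, 5)) × (paths (5, 5) → (8, 7)) = C(10, 5) · C(5, 3) = 252 · 10 = 2520. Avoidance count = 6435 − 2520 = 3915.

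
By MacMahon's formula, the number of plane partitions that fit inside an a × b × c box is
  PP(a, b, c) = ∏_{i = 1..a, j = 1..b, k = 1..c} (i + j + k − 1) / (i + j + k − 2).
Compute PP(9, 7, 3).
PP(9, 7, 3) = 24584605760

Evaluate the triple product over i = 1..9, j = 1..7, k = 1..3. The factors are (2/1) · (3/2) · (4/3) · (3/2) · (4/3) · (5/4) · (4/3) · (5/4) · … (189 factors total). The numerators and denominators telescope so the product is an integer; carrying out the multiplication exactly gives PP(9, 7, 3) = 24584605760.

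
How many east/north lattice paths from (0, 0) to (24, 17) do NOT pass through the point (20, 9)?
Number of paths = 146627052975

Total paths from (0, 0) to (24, 17): C(41, 24) = 151584480450. Paths through (20, 9): (paths (0, 0) → (20, 9)) × (paths (20, 9) → (24, 17)) = C(29, 20) · C(12, 4) = 10015005 · 495 = 4957427475. Avoidance count = 151584480450 − 4957427475 = 146627052975.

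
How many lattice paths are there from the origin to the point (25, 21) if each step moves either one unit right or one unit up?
Number of paths = 6943526580276

A monotone lattice path from (0, 0) to (25, 21) consists of 25 east steps and 21 north steps in some order, so it is determined by which 25 of the 46 steps are east. The count is C(46, 25) = 6943526580276.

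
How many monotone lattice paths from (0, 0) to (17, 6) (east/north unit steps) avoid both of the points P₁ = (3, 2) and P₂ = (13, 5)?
Number of paths = 41807

Inclusion–exclusion. Total paths: C(23, 17) = 100947. Through P₁: C(5, 3)·C(18, 14) = 30600. Through P₂: C(18, 13)·C(5, 4) = 42840. Since P₁ is strictly southwest of P₂, a monotone path through both must visit P₁ then P₂; paths through both = C(5, 3)·C(13, 10)·C(5, 4) = 14300. Avoid both = 100947 − 30600 − 42840 + 14300 = 41807.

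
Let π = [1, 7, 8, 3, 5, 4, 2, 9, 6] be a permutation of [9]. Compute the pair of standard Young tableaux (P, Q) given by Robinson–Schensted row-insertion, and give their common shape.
P = [1, 2, 4, 6] / [3, 8, 9] / [5] / [7];  Q = [1, 2, 3, 8] / [4, 5, 9] / [6] / [7];  common shape = (4, 3, 1, 1)

Row-insert the values π_1, π_2, … into P one at a time, bumping the leftmost entry strictly greater than the inserted value down to the next row. The recording tableau Q records, in position (i, j), the step at which that cell was added to P.
  Insert 1 (step 1): P = [1];  Q = [1]
  Insert 7 (step 2): P = [1, 7];  Q = [1, 2]
  Insert 8 (step 3): P = [1, 7, 8];  Q = [1, 2, 3]
  Insert 3 (step 4): P = [1, 3, 8] / [7];  Q = [1, 2, 3] / [4]
  Insert 5 (step 5): P = [1, 3, 5] / [7, 8];  Q = [1, 2, 3] / [4, 5]
  Insert 4 (step 6): P = [1, 3, 4] / [5, 8] / [7];  Q = [1, 2, 3] / [4, 5] / [6]
  Insert 2 (step 7): P = [1, 2, 4] / [3, 8] / [5] / [7];  Q = [1, 2, 3] / [4, 5] / [6] / [7]
  Insert 9 (step 8): P = [1, 2, 4, 9] / [3, 8] / [5] / [7];  Q = [1, 2, 3, 8] / [4, 5] / [6] / [7]
  Insert 6 (step 9): P = [1, 2, 4, 6] / [3, 8, 9] / [5] / [7];  Q = [1, 2, 3, 8] / [4, 5, 9] / [6] / [7]
Final shape: (4, 3, 1, 1).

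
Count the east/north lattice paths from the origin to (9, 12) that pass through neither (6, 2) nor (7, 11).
Number of paths = 191290

Inclusion–exclusion. Total paths: C(21, 9) = 293930. Through P₁: C(8, 6)·C(13, 3) = 8008. Through P₂: C(18, 7)·C(3, 2) = 95472. Since P₁ is strictly southwest of P₂, a monotone path through both must visit P₁ then P₂; paths through both = C(8, 6)·C(10, 1)·C(3, 2) = 840. Avoid both = 293930 − 8008 − 95472 + 840 = 191290.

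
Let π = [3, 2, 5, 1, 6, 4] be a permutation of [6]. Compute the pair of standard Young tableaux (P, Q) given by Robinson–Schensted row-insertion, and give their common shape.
P = [1, 4, 6] / [2, 5] / [3];  Q = [1, 3, 5] / [2, 6] / [4];  common shape = (3, 2, 1)

Row-insert the values π_1, π_2, … into P one at a time, bumping the leftmost entry strictly greater than the inserted value down to the next row. The recording tableau Q records, in position (i, j), the step at which that cell was added to P.
  Insert 3 (step 1): P = [3];  Q = [1]
  Insert 2 (step 2): P = [2] / [3];  Q = [1] / [2]
  Insert 5 (step 3): P = [2, 5] / [3];  Q = [1, 3] / [2]
  Insert 1 (step 4): P = [1, 5] / [2] / [3];  Q = [1, 3] / [2] / [4]
  Insert 6 (step 5): P = [1, 5, 6] / [2] / [3];  Q = [1, 3, 5] / [2] / [4]
  Insert 4 (step 6): P = [1, 4, 6] / [2, 5] / [3];  Q = [1, 3, 5] / [2, 6] / [4]
Final shape: (3, 2, 1).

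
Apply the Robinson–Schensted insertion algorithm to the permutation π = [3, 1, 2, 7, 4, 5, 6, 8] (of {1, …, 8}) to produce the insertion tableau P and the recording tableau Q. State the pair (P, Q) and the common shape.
P = [1, 2, 4, 5, 6, 8] / [3, 7];  Q = [1, 3, 4, 6, 7, 8] / [2, 5];  common shape = (6, 2)

Row-insert the values π_1, π_2, … into P one at a time, bumping the leftmost entry strictly greater than the inserted value down to the next row. The recording tableau Q records, in position (i, j), the step at which that cell was added to P.
  Insert 3 (step 1): P = [3];  Q = [1]
  Insert 1 (step 2): P = [1] / [3];  Q = [1] / [2]
  Insert 2 (step 3): P = [1, 2] / [3];  Q = [1, 3] / [2]
  Insert 7 (step 4): P = [1, 2, 7] / [3];  Q = [1, 3, 4] / [2]
  Insert 4 (step 5): P = [1, 2, 4] / [3, 7];  Q = [1, 3, 4] / [2, 5]
  Insert 5 (step 6): P = [1, 2, 4, 5] / [3, 7];  Q = [1, 3, 4, 6] / [2, 5]
  Insert 6 (step 7): P = [1, 2, 4, 5, 6] / [3, 7];  Q = [1, 3, 4, 6, 7] / [2, 5]
  Insert 8 (step 8): P = [1, 2, 4, 5, 6, 8] / [3, 7];  Q = [1, 3, 4, 6, 7, 8] / [2, 5]
Final shape: (6, 2).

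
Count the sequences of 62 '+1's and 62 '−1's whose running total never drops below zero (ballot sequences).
C_62 = 24139737743045626825711458546273312

These ballot sequences are counted by the Catalan number C_n = (1/(n + 1)) · C(2n, n). For n = 62: C_62 = (1/63) · C(124, 62) = 1520803477811874490019821888415218656/63 = 24139737743045626825711458546273312.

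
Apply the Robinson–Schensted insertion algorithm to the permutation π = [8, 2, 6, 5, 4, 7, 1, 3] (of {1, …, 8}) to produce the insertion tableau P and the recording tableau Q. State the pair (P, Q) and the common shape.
P = [1, 3, 7] / [2, 4] / [5] / [6] / [8];  Q = [1, 3, 6] / [2, 8] / [4] / [5] / [7];  common shape = (3, 2, 1, 1, 1)

Row-insert the values π_1, π_2, … into P one at a time, bumping the leftmost entry strictly greater than the inserted value down to the next row. The recording tableau Q records, in position (i, j), the step at which that cell was added to P.
  Insert 8 (step 1): P = [8];  Q = [1]
  Insert 2 (step 2): P = [2] / [8];  Q = [1] / [2]
  Insert 6 (step 3): P = [2, 6] / [8];  Q = [1, 3] / [2]
  Insert 5 (step 4): P = [2, 5] / [6] / [8];  Q = [1, 3] / [2] / [4]
  Insert 4 (step 5): P = [2, 4] / [5] / [6] / [8];  Q = [1, 3] / [2] / [4] / [5]
  Insert 7 (step 6): P = [2, 4, 7] / [5] / [6] / [8];  Q = [1, 3, 6] / [2] / [4] / [5]
  Insert 1 (step 7): P = [1, 4, 7] / [2] / [5] / [6] / [8];  Q = [1, 3, 6] / [2] / [4] / [5] / [7]
  Insert 3 (step 8): P = [1, 3, 7] / [2, 4] / [5] / [6] / [8];  Q = [1, 3, 6] / [2, 8] / [4] / [5] / [7]
Final shape: (3, 2, 1, 1, 1).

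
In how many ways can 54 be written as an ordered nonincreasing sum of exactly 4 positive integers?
p(54, 4 parts) = 1154

Partitions of n into exactly k parts are in bijection with partitions of n − k into at most k parts (subtract 1 from each part). So p(54, exactly 4) = p(50, parts ≤ 4). Computing via the recurrence p(m, j) = p(m, j−1) + p(m−j, j) gives 1154.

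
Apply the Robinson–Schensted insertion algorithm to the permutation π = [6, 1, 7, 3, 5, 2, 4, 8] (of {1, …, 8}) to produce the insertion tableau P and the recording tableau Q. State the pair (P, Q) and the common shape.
P = [1, 2, 4, 8] / [3, 5] / [6, 7];  Q = [1, 3, 5, 8] / [2, 4] / [6, 7];  common shape = (4, 2, 2)

Row-insert the values π_1, π_2, … into P one at a time, bumping the leftmost entry strictly greater than the inserted value down to the next row. The recording tableau Q records, in position (i, j), the step at which that cell was added to P.
  Insert 6 (step 1): P = [6];  Q = [1]
  Insert 1 (step 2): P = [1] / [6];  Q = [1] / [2]
  Insert 7 (step 3): P = [1, 7] / [6];  Q = [1, 3] / [2]
  Insert 3 (step 4): P = [1, 3] / [6, 7];  Q = [1, 3] / [2, 4]
  Insert 5 (step 5): P = [1, 3, 5] / [6, 7];  Q = [1, 3, 5] / [2, 4]
  Insert 2 (step 6): P = [1, 2, 5] / [3, 7] / [6];  Q = [1, 3, 5] / [2, 4] / [6]
  Insert 4 (step 7): P = [1, 2, 4] / [3, 5] / [6, 7];  Q = [1, 3, 5] / [2, 4] / [6, 7]
  Insert 8 (step 8): P = [1, 2, 4, 8] / [3, 5] / [6, 7];  Q = [1, 3, 5, 8] / [2, 4] / [6, 7]
Final shape: (4, 2, 2).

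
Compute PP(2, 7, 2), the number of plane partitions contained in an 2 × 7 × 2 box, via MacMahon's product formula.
PP(2, 7, 2) = 540

Evaluate the triple product over i = 1..2, j = 1..7, k = 1..2. The factors are (2/1) · (3/2) · (3/2) · (4/3) · (4/3) · (5/4) · (5/4) · (6/5) · … (28 factors total). The numerators and denominators telescope so the product is an integer; carrying out the multiplication exactly gives PP(2, 7, 2) = 540.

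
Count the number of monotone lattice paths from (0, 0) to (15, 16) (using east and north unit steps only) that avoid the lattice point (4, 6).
Number of paths = 226469835

Total paths from (0, 0) to (15, 16): C(31, 15) = 300540195. Paths through (4, 6): (paths (0, 0) → (4, 6)) × (paths (4, 6) → (15, 16)) = C(10, 4) · C(21, 11) = 210 · 352716 = 74070360. Avoidance count = 300540195 − 74070360 = 226469835.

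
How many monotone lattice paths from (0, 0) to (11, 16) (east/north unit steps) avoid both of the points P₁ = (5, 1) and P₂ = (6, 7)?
Number of paths = 9360963

Inclusion–exclusion. Total paths: C(27, 11) = 13037895. Through P₁: C(6, 5)·C(21, 6) = 325584. Through P₂: C(13, 6)·C(14, 5) = 3435432. Since P₁ is strictly southwest of P₂, a monotone path through both must visit P₁ then P₂; paths through both = C(6, 5)·C(7, 1)·C(14, 5) = 84084. Avoid both = 13037895 − 325584 − 3435432 + 84084 = 9360963.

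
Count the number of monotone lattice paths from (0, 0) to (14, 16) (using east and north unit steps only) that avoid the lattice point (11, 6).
Number of paths = 141883139

Total paths from (0, 0) to (14, 16): C(30, 14) = 145422675. Paths through (11, 6): (paths (0, 0) → (11, 6)) × (paths (11, 6) → (14, 16)) = C(17, 11) · C(13, 3) = 12376 · 286 = 3539536. Avoidance count = 145422675 − 3539536 = 141883139.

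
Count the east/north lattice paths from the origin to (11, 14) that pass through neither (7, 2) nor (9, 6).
Number of paths = 4190955

Inclusion–exclusion. Total paths: C(25, 11) = 4457400. Through P₁: C(9, 7)·C(16, 4) = 65520. Through P₂: C(15, 9)·C(10, 2) = 225225. Since P₁ is strictly southwest of P₂, a monotone path through both must visit P₁ then P₂; paths through both = C(9, 7)·C(6, 2)·C(10, 2) = 24300. Avoid both = 4457400 − 65520 − 225225 + 24300 = 4190955.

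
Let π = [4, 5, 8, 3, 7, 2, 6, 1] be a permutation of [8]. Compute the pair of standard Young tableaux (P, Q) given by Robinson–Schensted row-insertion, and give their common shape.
P = [1, 5, 6] / [2, 7] / [3, 8] / [4];  Q = [1, 2, 3] / [4, 5] / [6, 7] / [8];  common shape = (3, 2, 2, 1)

Row-insert the values π_1, π_2, … into P one at a time, bumping the leftmost entry strictly greater than the inserted value down to the next row. The recording tableau Q records, in position (i, j), the step at which that cell was added to P.
  Insert 4 (step 1): P = [4];  Q = [1]
  Insert 5 (step 2): P = [4, 5];  Q = [1, 2]
  Insert 8 (step 3): P = [4, 5, 8];  Q = [1, 2, 3]
  Insert 3 (step 4): P = [3, 5, 8] / [4];  Q = [1, 2, 3] / [4]
  Insert 7 (step 5): P = [3, 5, 7] / [4, 8];  Q = [1, 2, 3] / [4, 5]
  Insert 2 (step 6): P = [2, 5, 7] / [3, 8] / [4];  Q = [1, 2, 3] / [4, 5] / [6]
  Insert 6 (step 7): P = [2, 5, 6] / [3, 7] / [4, 8];  Q = [1, 2, 3] / [4, 5] / [6, 7]
  Insert 1 (step 8): P = [1, 5, 6] / [2, 7] / [3, 8] / [4];  Q = [1, 2, 3] / [4, 5] / [6, 7] / [8]
Final shape: (3, 2, 2, 1).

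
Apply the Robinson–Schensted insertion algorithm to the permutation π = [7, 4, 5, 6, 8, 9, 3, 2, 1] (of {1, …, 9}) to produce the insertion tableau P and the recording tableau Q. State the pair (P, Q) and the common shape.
P = [1, 5, 6, 8, 9] / [2] / [3] / [4] / [7];  Q = [1, 3, 4, 5, 6] / [2] / [7] / [8] / [9];  common shape = (5, 1, 1, 1, 1)

Row-insert the values π_1, π_2, … into P one at a time, bumping the leftmost entry strictly greater than the inserted value down to the next row. The recording tableau Q records, in position (i, j), the step at which that cell was added to P.
  Insert 7 (step 1): P = [7];  Q = [1]
  Insert 4 (step 2): P = [4] / [7];  Q = [1] / [2]
  Insert 5 (step 3): P = [4, 5] / [7];  Q = [1, 3] / [2]
  Insert 6 (step 4): P = [4, 5, 6] / [7];  Q = [1, 3, 4] / [2]
  Insert 8 (step 5): P = [4, 5, 6, 8] / [7];  Q = [1, 3, 4, 5] / [2]
  Insert 9 (step 6): P = [4, 5, 6, 8, 9] / [7];  Q = [1, 3, 4, 5, 6] / [2]
  Insert 3 (step 7): P = [3, 5, 6, 8, 9] / [4] / [7];  Q = [1, 3, 4, 5, 6] / [2] / [7]
  Insert 2 (step 8): P = [2, 5, 6, 8, 9] / [3] / [4] / [7];  Q = [1, 3, 4, 5, 6] / [2] / [7] / [8]
  Insert 1 (step 9): P = [1, 5, 6, 8, 9] / [2] / [3] / [4] / [7];  Q = [1, 3, 4, 5, 6] / [2] / [7] / [8] / [9]
Final shape: (5, 1, 1, 1, 1).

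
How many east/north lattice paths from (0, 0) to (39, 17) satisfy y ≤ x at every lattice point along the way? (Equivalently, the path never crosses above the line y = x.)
Number of paths = 56348581901535

By the reflection principle (André's argument), the number of monotone paths to (39, 17) with n ≤ m that never go above y = x is C(56, 39) − C(56, 40) = 97997533741800 − 41648951840265 = 56348581901535.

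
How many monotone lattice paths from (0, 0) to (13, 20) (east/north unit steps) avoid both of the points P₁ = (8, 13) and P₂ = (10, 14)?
Number of paths = 298536336

Inclusion–exclusion. Total paths: C(33, 13) = 573166440. Through P₁: C(21, 8)·C(12, 5) = 161164080. Through P₂: C(24, 10)·C(9, 3) = 164745504. Since P₁ is strictly southwest of P₂, a monotone path through both must visit P₁ then P₂; paths through both = C(21, 8)·C(3, 2)·C(9, 3) = 51279480. Avoid both = 573166440 − 161164080 − 164745504 + 51279480 = 298536336.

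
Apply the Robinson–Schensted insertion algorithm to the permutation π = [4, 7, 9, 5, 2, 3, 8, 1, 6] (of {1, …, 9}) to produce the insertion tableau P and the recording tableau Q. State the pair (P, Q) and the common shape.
P = [1, 3, 6] / [2, 5, 8] / [4, 9] / [7];  Q = [1, 2, 3] / [4, 6, 7] / [5, 9] / [8];  common shape = (3, 3, 2, 1)

Row-insert the values π_1, π_2, … into P one at a time, bumping the leftmost entry strictly greater than the inserted value down to the next row. The recording tableau Q records, in position (i, j), the step at which that cell was added to P.
  Insert 4 (step 1): P = [4];  Q = [1]
  Insert 7 (step 2): P = [4, 7];  Q = [1, 2]
  Insert 9 (step 3): P = [4, 7, 9];  Q = [1, 2, 3]
  Insert 5 (step 4): P = [4, 5, 9] / [7];  Q = [1, 2, 3] / [4]
  Insert 2 (step 5): P = [2, 5, 9] / [4] / [7];  Q = [1, 2, 3] / [4] / [5]
  Insert 3 (step 6): P = [2, 3, 9] / [4, 5] / [7];  Q = [1, 2, 3] / [4, 6] / [5]
  Insert 8 (step 7): P = [2, 3, 8] / [4, 5, 9] / [7];  Q = [1, 2, 3] / [4, 6, 7] / [5]
  Insert 1 (step 8): P = [1, 3, 8] / [2, 5, 9] / [4] / [7];  Q = [1, 2, 3] / [4, 6, 7] / [5] / [8]
  Insert 6 (step 9): P = [1, 3, 6] / [2, 5, 8] / [4, 9] / [7];  Q = [1, 2, 3] / [4, 6, 7] / [5, 9] / [8]
Final shape: (3, 3, 2, 1).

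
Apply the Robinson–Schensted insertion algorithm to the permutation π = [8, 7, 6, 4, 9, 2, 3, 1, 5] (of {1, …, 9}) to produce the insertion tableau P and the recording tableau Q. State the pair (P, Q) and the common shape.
P = [1, 3, 5] / [2, 9] / [4] / [6] / [7] / [8];  Q = [1, 5, 9] / [2, 7] / [3] / [4] / [6] / [8];  common shape = (3, 2, 1, 1, 1, 1)

Row-insert the values π_1, π_2, … into P one at a time, bumping the leftmost entry strictly greater than the inserted value down to the next row. The recording tableau Q records, in position (i, j), the step at which that cell was added to P.
  Insert 8 (step 1): P = [8];  Q = [1]
  Insert 7 (step 2): P = [7] / [8];  Q = [1] / [2]
  Insert 6 (step 3): P = [6] / [7] / [8];  Q = [1] / [2] / [3]
  Insert 4 (step 4): P = [4] / [6] / [7] / [8];  Q = [1] / [2] / [3] / [4]
  Insert 9 (step 5): P = [4, 9] / [6] / [7] / [8];  Q = [1, 5] / [2] / [3] / [4]
  Insert 2 (step 6): P = [2, 9] / [4] / [6] / [7] / [8];  Q = [1, 5] / [2] / [3] / [4] / [6]
  Insert 3 (step 7): P = [2, 3] / [4, 9] / [6] / [7] / [8];  Q = [1, 5] / [2, 7] / [3] / [4] / [6]
  Insert 1 (step 8): P = [1, 3] / [2, 9] / [4] / [6] / [7] / [8];  Q = [1, 5] / [2, 7] / [3] / [4] / [6] / [8]
  Insert 5 (step 9): P = [1, 3, 5] / [2, 9] / [4] / [6] / [7] / [8];  Q = [1, 5, 9] / [2, 7] / [3] / [4] / [6] / [8]
Final shape: (3, 2, 1, 1, 1, 1).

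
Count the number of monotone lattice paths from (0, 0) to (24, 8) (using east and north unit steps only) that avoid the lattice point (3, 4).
Number of paths = 10075550

Total paths from (0, 0) to (24, 8): C(32, 24) = 10518300. Paths through (3, 4): (paths (0, 0) → (3, 4)) × (paths (3, 4) → (24, 8)) = C(7, 3) · C(25, 21) = 35 · 12650 = 442750. Avoidance count = 10518300 − 442750 = 10075550.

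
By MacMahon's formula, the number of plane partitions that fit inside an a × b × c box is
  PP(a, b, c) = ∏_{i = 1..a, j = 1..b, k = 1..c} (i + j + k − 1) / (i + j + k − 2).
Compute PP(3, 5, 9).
PP(3, 5, 9) = 208416208

Evaluate the triple product over i = 1..3, j = 1..5, k = 1..9. The factors are (2/1) · (3/2) · (4/3) · (5/4) · (6/5) · (7/6) · (8/7) · (9/8) · … (135 factors total). The numerators and denominators telescope so the product is an integer; carrying out the multiplication exactly gives PP(3, 5, 9) = 208416208.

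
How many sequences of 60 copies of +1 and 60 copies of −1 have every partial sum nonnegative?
C_60 = 1583850964596120042686772779038896

These ballot sequences are counted by the Catalan number C_n = (1/(n + 1)) · C(2n, n). For n = 60: C_60 = (1/61) · C(120, 60) = 96614908840363322603893139521372656/61 = 1583850964596120042686772779038896.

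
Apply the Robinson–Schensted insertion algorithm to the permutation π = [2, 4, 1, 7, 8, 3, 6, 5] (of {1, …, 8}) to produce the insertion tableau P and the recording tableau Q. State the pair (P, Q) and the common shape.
P = [1, 3, 5, 8] / [2, 4, 6] / [7];  Q = [1, 2, 4, 5] / [3, 6, 7] / [8];  common shape = (4, 3, 1)

Row-insert the values π_1, π_2, … into P one at a time, bumping the leftmost entry strictly greater than the inserted value down to the next row. The recording tableau Q records, in position (i, j), the step at which that cell was added to P.
  Insert 2 (step 1): P = [2];  Q = [1]
  Insert 4 (step 2): P = [2, 4];  Q = [1, 2]
  Insert 1 (step 3): P = [1, 4] / [2];  Q = [1, 2] / [3]
  Insert 7 (step 4): P = [1, 4, 7] / [2];  Q = [1, 2, 4] / [3]
  Insert 8 (step 5): P = [1, 4, 7, 8] / [2];  Q = [1, 2, 4, 5] / [3]
  Insert 3 (step 6): P = [1, 3, 7, 8] / [2, 4];  Q = [1, 2, 4, 5] / [3, 6]
  Insert 6 (step 7): P = [1, 3, 6, 8] / [2, 4, 7];  Q = [1, 2, 4, 5] / [3, 6, 7]
  Insert 5 (step 8): P = [1, 3, 5, 8] / [2, 4, 6] / [7];  Q = [1, 2, 4, 5] / [3, 6, 7] / [8]
Final shape: (4, 3, 1).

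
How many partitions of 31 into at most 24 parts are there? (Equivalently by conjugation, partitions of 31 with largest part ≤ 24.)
p(31, parts ≤ 24) = 6812

Use the recurrence p(n, m) = p(n, m−1) + p(n−m, m): either the largest part is < m (count p(n, m−1)) or the largest part is exactly m (remove one copy of m, count p(n−m, m)). With p(0, ·) = 1 this gives p(31, parts ≤ 24) = 6812. (By conjugating Young diagrams, this also counts partitions of 31 into at most 24 parts.)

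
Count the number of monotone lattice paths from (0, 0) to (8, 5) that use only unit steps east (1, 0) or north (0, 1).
Number of paths = 1287

A monotone lattice path from (0, 0) to (8, 5) consists of 8 east steps and 5 north steps in some order, so it is determined by which 8 of the 13 steps are east. The count is C(13, 8) = 1287.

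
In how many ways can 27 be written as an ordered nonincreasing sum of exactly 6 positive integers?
p(27, 6 parts) = 331

Partitions of n into exactly k parts are in bijection with partitions of n − k into at most k parts (subtract 1 from each part). So p(27, exactly 6) = p(21, parts ≤ 6). Computing via the recurrence p(m, j) = p(m, j−1) + p(m−j, j) gives 331.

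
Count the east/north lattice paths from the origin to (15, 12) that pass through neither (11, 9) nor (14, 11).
Number of paths = 5949660

Inclusion–exclusion. Total paths: C(27, 15) = 17383860. Through P₁: C(20, 11)·C(7, 4) = 5878600. Through P₂: C(25, 14)·C(2, 1) = 8914800. Since P₁ is strictly southwest of P₂, a monotone path through both must visit P₁ then P₂; paths through both = C(20, 11)·C(5, 3)·C(2, 1) = 3359200. Avoid both = 17383860 − 5878600 − 8914800 + 3359200 = 5949660.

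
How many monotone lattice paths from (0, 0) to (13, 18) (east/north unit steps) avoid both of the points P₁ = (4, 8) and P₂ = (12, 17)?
Number of paths = 80800995

Inclusion–exclusion. Total paths: C(31, 13) = 206253075. Through P₁: C(12, 4)·C(19, 9) = 45727110. Through P₂: C(29, 12)·C(2, 1) = 103791870. Since P₁ is strictly southwest of P₂, a monotone path through both must visit P₁ then P₂; paths through both = C(12, 4)·C(17, 8)·C(2, 1) = 24066900. Avoid both = 206253075 − 45727110 − 103791870 + 24066900 = 80800995.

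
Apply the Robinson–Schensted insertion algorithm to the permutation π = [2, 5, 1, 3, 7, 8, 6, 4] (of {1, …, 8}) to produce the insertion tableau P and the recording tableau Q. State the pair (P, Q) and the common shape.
P = [1, 3, 4, 8] / [2, 5, 6] / [7];  Q = [1, 2, 5, 6] / [3, 4, 7] / [8];  common shape = (4, 3, 1)

Row-insert the values π_1, π_2, … into P one at a time, bumping the leftmost entry strictly greater than the inserted value down to the next row. The recording tableau Q records, in position (i, j), the step at which that cell was added to P.
  Insert 2 (step 1): P = [2];  Q = [1]
  Insert 5 (step 2): P = [2, 5];  Q = [1, 2]
  Insert 1 (step 3): P = [1, 5] / [2];  Q = [1, 2] / [3]
  Insert 3 (step 4): P = [1, 3] / [2, 5];  Q = [1, 2] / [3, 4]
  Insert 7 (step 5): P = [1, 3, 7] / [2, 5];  Q = [1, 2, 5] / [3, 4]
  Insert 8 (step 6): P = [1, 3, 7, 8] / [2, 5];  Q = [1, 2, 5, 6] / [3, 4]
  Insert 6 (step 7): P = [1, 3, 6, 8] / [2, 5, 7];  Q = [1, 2, 5, 6] / [3, 4, 7]
  Insert 4 (step 8): P = [1, 3, 4, 8] / [2, 5, 6] / [7];  Q = [1, 2, 5, 6] / [3, 4, 7] / [8]
Final shape: (4, 3, 1).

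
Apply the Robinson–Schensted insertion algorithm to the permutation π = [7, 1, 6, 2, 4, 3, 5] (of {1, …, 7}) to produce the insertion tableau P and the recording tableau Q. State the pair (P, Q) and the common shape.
P = [1, 2, 3, 5] / [4] / [6] / [7];  Q = [1, 3, 5, 7] / [2] / [4] / [6];  common shape = (4, 1, 1, 1)

Row-insert the values π_1, π_2, … into P one at a time, bumping the leftmost entry strictly greater than the inserted value down to the next row. The recording tableau Q records, in position (i, j), the step at which that cell was added to P.
  Insert 7 (step 1): P = [7];  Q = [1]
  Insert 1 (step 2): P = [1] / [7];  Q = [1] / [2]
  Insert 6 (step 3): P = [1, 6] / [7];  Q = [1, 3] / [2]
  Insert 2 (step 4): P = [1, 2] / [6] / [7];  Q = [1, 3] / [2] / [4]
  Insert 4 (step 5): P = [1, 2, 4] / [6] / [7];  Q = [1, 3, 5] / [2] / [4]
  Insert 3 (step 6): P = [1, 2, 3] / [4] / [6] / [7];  Q = [1, 3, 5] / [2] / [4] / [6]
  Insert 5 (step 7): P = [1, 2, 3, 5] / [4] / [6] / [7];  Q = [1, 3, 5, 7] / [2] / [4] / [6]
Final shape: (4, 1, 1, 1).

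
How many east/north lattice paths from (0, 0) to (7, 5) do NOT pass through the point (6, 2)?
Number of paths = 680

Total paths from (0, 0) to (7, 5): C(12, 7) = 792. Paths through (6, 2): (paths (0, 0) → (6, 2)) × (paths (6, 2) → (7, 5)) = C(8, 6) · C(4, 1) = 28 · 4 = 112. Avoidance count = 792 − 112 = 680.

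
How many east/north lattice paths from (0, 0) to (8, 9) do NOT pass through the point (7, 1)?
Number of paths = 24238

Total paths from (0, 0) to (8, 9): C(17, 8) = 24310. Paths through (7, 1): (paths (0, 0) → (7, 1)) × (paths (7, 1) → (8, 9)) = C(8, 7) · C(9, 1) = 8 · 9 = 72. Avoidance count = 24310 − 72 = 24238.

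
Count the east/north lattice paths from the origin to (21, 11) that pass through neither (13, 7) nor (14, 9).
Number of paths = 69605400

Inclusion–exclusion. Total paths: C(32, 21) = 129024480. Through P₁: C(20, 13)·C(12, 8) = 38372400. Through P₂: C(23, 14)·C(9, 7) = 29418840. Since P₁ is strictly southwest of P₂, a monotone path through both must visit P₁ then P₂; paths through both = C(20, 13)·C(3, 1)·C(9, 7) = 8372160. Avoid both = 129024480 − 38372400 − 29418840 + 8372160 = 69605400.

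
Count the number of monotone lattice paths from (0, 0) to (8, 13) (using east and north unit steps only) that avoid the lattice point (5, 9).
Number of paths = 133420

Total paths from (0, 0) to (8, 13): C(21, 8) = 203490. Paths through (5, 9): (paths (0, 0) → (5, 9)) × (paths (5, 9) → (8, 13)) = C(14, 5) · C(7, 3) = 2002 · 35 = 70070. Avoidance count = 203490 − 70070 = 133420.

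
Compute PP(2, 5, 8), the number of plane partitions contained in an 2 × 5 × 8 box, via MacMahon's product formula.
PP(2, 5, 8) = 429429

Evaluate the triple product over i = 1..2, j = 1..5, k = 1..8. The factors are (2/1) · (3/2) · (4/3) · (5/4) · (6/5) · (7/6) · (8/7) · (9/8) · … (80 factors total). The numerators and denominators telescope so the product is an integer; carrying out the multiplication exactly gives PP(2, 5, 8) = 429429.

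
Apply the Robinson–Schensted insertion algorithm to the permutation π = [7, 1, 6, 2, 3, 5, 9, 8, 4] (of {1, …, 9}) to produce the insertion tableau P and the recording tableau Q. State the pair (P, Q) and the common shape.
P = [1, 2, 3, 4, 8] / [5, 9] / [6] / [7];  Q = [1, 3, 5, 6, 7] / [2, 8] / [4] / [9];  common shape = (5, 2, 1, 1)

Row-insert the values π_1, π_2, … into P one at a time, bumping the leftmost entry strictly greater than the inserted value down to the next row. The recording tableau Q records, in position (i, j), the step at which that cell was added to P.
  Insert 7 (step 1): P = [7];  Q = [1]
  Insert 1 (step 2): P = [1] / [7];  Q = [1] / [2]
  Insert 6 (step 3): P = [1, 6] / [7];  Q = [1, 3] / [2]
  Insert 2 (step 4): P = [1, 2] / [6] / [7];  Q = [1, 3] / [2] / [4]
  Insert 3 (step 5): P = [1, 2, 3] / [6] / [7];  Q = [1, 3, 5] / [2] / [4]
  Insert 5 (step 6): P = [1, 2, 3, 5] / [6] / [7];  Q = [1, 3, 5, 6] / [2] / [4]
  Insert 9 (step 7): P = [1, 2, 3, 5, 9] / [6] / [7];  Q = [1, 3, 5, 6, 7] / [2] / [4]
  Insert 8 (step 8): P = [1, 2, 3, 5, 8] / [6, 9] / [7];  Q = [1, 3, 5, 6, 7] / [2, 8] / [4]
  Insert 4 (step 9): P = [1, 2, 3, 4, 8] / [5, 9] / [6] / [7];  Q = [1, 3, 5, 6, 7] / [2, 8] / [4] / [9]
Final shape: (5, 2, 1, 1).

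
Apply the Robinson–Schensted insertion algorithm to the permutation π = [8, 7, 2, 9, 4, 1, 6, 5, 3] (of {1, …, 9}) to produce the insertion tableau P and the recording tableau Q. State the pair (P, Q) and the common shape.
P = [1, 3, 5] / [2, 4] / [6, 9] / [7] / [8];  Q = [1, 4, 7] / [2, 5] / [3, 8] / [6] / [9];  common shape = (3, 2, 2, 1, 1)

Row-insert the values π_1, π_2, … into P one at a time, bumping the leftmost entry strictly greater than the inserted value down to the next row. The recording tableau Q records, in position (i, j), the step at which that cell was added to P.
  Insert 8 (step 1): P = [8];  Q = [1]
  Insert 7 (step 2): P = [7] / [8];  Q = [1] / [2]
  Insert 2 (step 3): P = [2] / [7] / [8];  Q = [1] / [2] / [3]
  Insert 9 (step 4): P = [2, 9] / [7] / [8];  Q = [1, 4] / [2] / [3]
  Insert 4 (step 5): P = [2, 4] / [7, 9] / [8];  Q = [1, 4] / [2, 5] / [3]
  Insert 1 (step 6): P = [1, 4] / [2, 9] / [7] / [8];  Q = [1, 4] / [2, 5] / [3] / [6]
  Insert 6 (step 7): P = [1, 4, 6] / [2, 9] / [7] / [8];  Q = [1, 4, 7] / [2, 5] / [3] / [6]
  Insert 5 (step 8): P = [1, 4, 5] / [2, 6] / [7, 9] / [8];  Q = [1, 4, 7] / [2, 5] / [3, 8] / [6]
  Insert 3 (step 9): P = [1, 3, 5] / [2, 4] / [6, 9] / [7] / [8];  Q = [1, 4, 7] / [2, 5] / [3, 8] / [6] / [9]
Final shape: (3, 2, 2, 1, 1).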